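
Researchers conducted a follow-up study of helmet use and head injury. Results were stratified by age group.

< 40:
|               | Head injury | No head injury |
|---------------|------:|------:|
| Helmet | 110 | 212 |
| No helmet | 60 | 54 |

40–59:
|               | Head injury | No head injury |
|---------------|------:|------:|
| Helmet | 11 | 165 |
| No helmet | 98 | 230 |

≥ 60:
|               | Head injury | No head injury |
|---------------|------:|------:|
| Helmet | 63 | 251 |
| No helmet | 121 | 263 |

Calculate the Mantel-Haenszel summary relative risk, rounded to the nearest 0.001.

0.531

RR_MH = Σ(aᵢ·n₀ᵢ/nᵢ) / Σ(cᵢ·n₁ᵢ/nᵢ), with n₁ᵢ = aᵢ+bᵢ (exposed), n₀ᵢ = cᵢ+dᵢ (unexposed), nᵢ = n₁ᵢ+n₀ᵢ.
Stratum 1 (< 40): n₁ = 322, n₀ = 114, n = 436; a·n₀/n = 110·114/436 = 28.7615; c·n₁/n = 60·322/436 = 44.3119
Stratum 2 (40–59): n₁ = 176, n₀ = 328, n = 504; a·n₀/n = 11·328/504 = 7.1587; c·n₁/n = 98·176/504 = 34.2222
Stratum 3 (≥ 60): n₁ = 314, n₀ = 384, n = 698; a·n₀/n = 63·384/698 = 34.6590; c·n₁/n = 121·314/698 = 54.4327
RR_MH = (28.7615 + 7.1587 + 34.6590) / (44.3119 + 34.2222 + 54.4327) = 70.5792 / 132.9668 = 0.53080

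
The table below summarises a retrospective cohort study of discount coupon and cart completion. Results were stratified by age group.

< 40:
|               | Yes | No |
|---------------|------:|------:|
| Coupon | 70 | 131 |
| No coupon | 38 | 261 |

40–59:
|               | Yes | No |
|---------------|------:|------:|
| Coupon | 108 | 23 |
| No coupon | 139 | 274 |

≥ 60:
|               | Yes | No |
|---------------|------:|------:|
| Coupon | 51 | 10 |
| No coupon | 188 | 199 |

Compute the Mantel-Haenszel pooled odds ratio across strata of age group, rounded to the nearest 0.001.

5.671

OR_MH = Σ(aᵢdᵢ/nᵢ) / Σ(bᵢcᵢ/nᵢ), where nᵢ is the stratum total.
Stratum 1 (< 40): n = 500; a·d/n = 70·261/500 = 36.5400; b·c/n = 131·38/500 = 9.9560
Stratum 2 (40–59): n = 544; a·d/n = 108·274/544 = 54.3971; b·c/n = 23·139/544 = 5.8768
Stratum 3 (≥ 60): n = 448; a·d/n = 51·199/448 = 22.6540; b·c/n = 10·188/448 = 4.1964
OR_MH = (36.5400 + 54.3971 + 22.6540) / (9.9560 + 5.8768 + 4.1964) = 113.5911 / 20.0293 = 5.67125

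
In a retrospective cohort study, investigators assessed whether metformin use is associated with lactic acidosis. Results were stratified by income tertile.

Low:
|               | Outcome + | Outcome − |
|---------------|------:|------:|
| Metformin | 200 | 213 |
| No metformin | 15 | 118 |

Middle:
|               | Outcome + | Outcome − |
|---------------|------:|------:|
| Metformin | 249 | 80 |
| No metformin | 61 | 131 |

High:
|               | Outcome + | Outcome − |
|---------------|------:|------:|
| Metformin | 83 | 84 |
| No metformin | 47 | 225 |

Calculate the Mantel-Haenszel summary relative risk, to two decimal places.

RR_MH = Σ(aᵢ·n₀ᵢ/nᵢ) / Σ(cᵢ·n₁ᵢ/nᵢ), with n₁ᵢ = aᵢ+bᵢ (exposed), n₀ᵢ = cᵢ+dᵢ (unexposed), nᵢ = n₁ᵢ+n₀ᵢ.
Stratum 1 (Low): n₁ = 413, n₀ = 133, n = 546; a·n₀/n = 200·133/546 = 48.7179; c·n₁/n = 15·413/546 = 11.3462
Stratum 2 (Middle): n₁ = 329, n₀ = 192, n = 521; a·n₀/n = 249·192/521 = 91.7620; c·n₁/n = 61·329/521 = 38.5202
Stratum 3 (High): n₁ = 167, n₀ = 272, n = 439; a·n₀/n = 83·272/439 = 51.4260; c·n₁/n = 47·167/439 = 17.8793
RR_MH = (48.7179 + 91.7620 + 51.4260) / (11.3462 + 38.5202 + 17.8793) = 191.9059 / 67.7456 = 2.83274

2.83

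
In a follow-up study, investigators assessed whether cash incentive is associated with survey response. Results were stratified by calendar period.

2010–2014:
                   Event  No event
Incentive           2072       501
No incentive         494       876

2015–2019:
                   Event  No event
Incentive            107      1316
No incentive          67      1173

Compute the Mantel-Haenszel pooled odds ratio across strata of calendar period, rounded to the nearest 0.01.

5.29

OR_MH = Σ(aᵢdᵢ/nᵢ) / Σ(bᵢcᵢ/nᵢ), where nᵢ is the stratum total.
Stratum 1 (2010–2014): n = 3943; a·d/n = 2072·876/3943 = 460.3277; b·c/n = 501·494/3943 = 62.7679
Stratum 2 (2015–2019): n = 2663; a·d/n = 107·1173/2663 = 47.1314; b·c/n = 1316·67/2663 = 33.1100
OR_MH = (460.3277 + 47.1314) / (62.7679 + 33.1100) = 507.4591 / 95.8780 = 5.29276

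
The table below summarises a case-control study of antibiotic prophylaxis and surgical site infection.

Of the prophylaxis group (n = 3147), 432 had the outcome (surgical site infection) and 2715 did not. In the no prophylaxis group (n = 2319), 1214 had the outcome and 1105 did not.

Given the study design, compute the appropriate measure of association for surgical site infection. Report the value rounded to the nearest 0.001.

From the description: a = 432, b = 2715, c = 1214, d = 1105.
This is a case-control study: participants were sampled on outcome status, so risks in the source population cannot be estimated directly — relative risk is not valid here. The odds ratio is the appropriate measure.
OR = (a·d)/(b·c) = (432 × 1105) / (2715 × 1214) = 477360 / 3296010 = 0.14483

0.145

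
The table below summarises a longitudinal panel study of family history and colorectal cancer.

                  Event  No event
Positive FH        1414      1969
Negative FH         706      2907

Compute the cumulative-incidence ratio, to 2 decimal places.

Cells: a = 1414, b = 1969, c = 706, d = 2907.
Risk in exposed = 1414/3383 = 0.41797; risk in unexposed = 706/3613 = 0.19541.
RR = 0.41797 / 0.19541 = 2.13900
The risk among the exposed is 2.14 times that among the unexposed.

2.14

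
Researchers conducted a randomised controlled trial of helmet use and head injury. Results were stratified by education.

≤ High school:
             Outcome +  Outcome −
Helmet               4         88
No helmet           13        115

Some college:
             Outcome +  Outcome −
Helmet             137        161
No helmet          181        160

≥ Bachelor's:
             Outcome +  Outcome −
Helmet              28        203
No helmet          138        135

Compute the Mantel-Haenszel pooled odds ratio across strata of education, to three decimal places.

0.413

OR_MH = Σ(aᵢdᵢ/nᵢ) / Σ(bᵢcᵢ/nᵢ), where nᵢ is the stratum total.
Stratum 1 (≤ High school): n = 220; a·d/n = 4·115/220 = 2.0909; b·c/n = 88·13/220 = 5.2000
Stratum 2 (Some college): n = 639; a·d/n = 137·160/639 = 34.3036; b·c/n = 161·181/639 = 45.6041
Stratum 3 (≥ Bachelor's): n = 504; a·d/n = 28·135/504 = 7.5000; b·c/n = 203·138/504 = 55.5833
OR_MH = (2.0909 + 34.3036 + 7.5000) / (5.2000 + 45.6041 + 55.5833) = 43.8945 / 106.3874 = 0.41259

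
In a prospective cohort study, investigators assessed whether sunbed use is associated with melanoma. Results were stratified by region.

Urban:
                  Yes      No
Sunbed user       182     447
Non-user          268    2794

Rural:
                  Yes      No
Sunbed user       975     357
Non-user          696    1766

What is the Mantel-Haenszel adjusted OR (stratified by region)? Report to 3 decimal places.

OR_MH = Σ(aᵢdᵢ/nᵢ) / Σ(bᵢcᵢ/nᵢ), where nᵢ is the stratum total.
Stratum 1 (Urban): n = 3691; a·d/n = 182·2794/3691 = 137.7697; b·c/n = 447·268/3691 = 32.4562
Stratum 2 (Rural): n = 3794; a·d/n = 975·1766/3794 = 453.8350; b·c/n = 357·696/3794 = 65.4908
OR_MH = (137.7697 + 453.8350) / (32.4562 + 65.4908) = 591.6047 / 97.9470 = 6.04005

6.040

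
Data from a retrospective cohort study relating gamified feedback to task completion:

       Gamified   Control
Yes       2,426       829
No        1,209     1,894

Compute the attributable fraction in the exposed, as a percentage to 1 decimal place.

Reading the table with exposure as columns: a = 2426 (Gamified, case), b = 1209 (Gamified, non-case), c = 829 (Control, case), d = 1894.
Risk in exposed = 2426/3635 = 0.66740; risk in unexposed = 829/2723 = 0.30444.
RR = 0.66740/0.30444 = 2.19220
AR% = (RR − 1)/RR × 100 = (2.19220 − 1)/2.19220 × 100 = 54.3837%

54.4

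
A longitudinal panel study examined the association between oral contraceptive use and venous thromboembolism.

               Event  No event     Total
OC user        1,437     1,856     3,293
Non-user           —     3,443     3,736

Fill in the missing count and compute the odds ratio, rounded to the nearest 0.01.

9.10

The missing cell is in the unexposed row: 3736 − 3443 = 293.
So a = 1437, b = 1856, c = 293, d = 3443.
OR = (a·d)/(b·c) = (1437 × 3443) / (1856 × 293) = 4947591 / 543808 = 9.09805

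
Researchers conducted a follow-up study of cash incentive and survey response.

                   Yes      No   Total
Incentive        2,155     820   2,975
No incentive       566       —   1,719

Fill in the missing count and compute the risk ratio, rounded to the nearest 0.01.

2.20

The missing cell is in the unexposed row: 1719 − 566 = 1153.
So a = 2155, b = 820, c = 566, d = 1153.
RR = [a/(a+b)] / [c/(c+d)] = (2155/2975) / (566/1719) = 0.72437/0.32926 = 2.19999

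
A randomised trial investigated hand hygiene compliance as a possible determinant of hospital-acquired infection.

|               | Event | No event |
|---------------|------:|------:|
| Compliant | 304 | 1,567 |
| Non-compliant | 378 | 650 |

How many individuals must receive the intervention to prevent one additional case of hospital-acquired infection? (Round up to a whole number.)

5

Risk in treated group = 304/1871 = 0.16248; risk in control = 378/1028 = 0.36770.
Absolute risk reduction = 0.36770 − 0.16248 = 0.20522
NNT = 1 / ARR = 1 / 0.20522 = 4.873 → round up → 5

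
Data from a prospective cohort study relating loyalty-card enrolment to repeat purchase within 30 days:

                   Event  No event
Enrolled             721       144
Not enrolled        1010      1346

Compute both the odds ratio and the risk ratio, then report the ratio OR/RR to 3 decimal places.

3.432

Cells: a = 721, b = 144, c = 1010, d = 1346.
OR = (721·1346)/(144·1010) = 970466/145440 = 6.67262
Risk in exposed = 721/865 = 0.83353; risk in unexposed = 1010/2356 = 0.42869; RR = 1.94434
OR/RR = 6.67262 / 1.94434 = 3.43181
The outcome is not rare, so the OR lies further from 1 than the RR.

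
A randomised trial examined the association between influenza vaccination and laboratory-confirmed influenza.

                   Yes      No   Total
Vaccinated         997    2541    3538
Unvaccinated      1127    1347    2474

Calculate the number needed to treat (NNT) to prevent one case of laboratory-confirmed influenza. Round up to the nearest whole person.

6

Risk in treated group = 997/3538 = 0.28180; risk in control = 1127/2474 = 0.45554.
Absolute risk reduction = 0.45554 − 0.28180 = 0.17374
NNT = 1 / ARR = 1 / 0.17374 = 5.756 → round up → 6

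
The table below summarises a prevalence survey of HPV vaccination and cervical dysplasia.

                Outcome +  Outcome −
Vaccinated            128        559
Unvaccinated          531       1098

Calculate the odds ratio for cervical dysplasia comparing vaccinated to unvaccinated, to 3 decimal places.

0.473

Cells: a = 128, b = 559, c = 531, d = 1098.
OR = (a·d)/(b·c) = (128 × 1098) / (559 × 531) = 140544 / 296829 = 0.47348
Exposure is associated with lower odds of cervical dysplasia (OR = 0.47 < 1).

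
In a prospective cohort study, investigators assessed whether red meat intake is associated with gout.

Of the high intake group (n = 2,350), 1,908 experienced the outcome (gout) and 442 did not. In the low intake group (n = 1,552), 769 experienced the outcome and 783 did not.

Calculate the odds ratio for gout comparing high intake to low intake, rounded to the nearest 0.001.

From the description: a = 1908, b = 442, c = 769, d = 783.
OR = (a·d)/(b·c) = (1908 × 783) / (442 × 769) = 1493964 / 339898 = 4.39533
The odds of gout are about 4.40 times as high in the high intake group.

4.395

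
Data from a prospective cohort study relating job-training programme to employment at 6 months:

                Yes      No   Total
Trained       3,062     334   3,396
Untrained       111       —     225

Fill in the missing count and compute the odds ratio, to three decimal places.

9.415

The missing cell is in the unexposed row: 225 − 111 = 114.
So a = 3062, b = 334, c = 111, d = 114.
OR = (a·d)/(b·c) = (3062 × 114) / (334 × 111) = 349068 / 37074 = 9.41544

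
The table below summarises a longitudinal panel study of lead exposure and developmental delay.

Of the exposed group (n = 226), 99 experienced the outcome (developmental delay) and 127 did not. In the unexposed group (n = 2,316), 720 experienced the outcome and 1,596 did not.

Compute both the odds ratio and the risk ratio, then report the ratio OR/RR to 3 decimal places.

1.226

From the description: a = 99, b = 127, c = 720, d = 1596.
OR = (99·1596)/(127·720) = 158004/91440 = 1.72795
Risk in exposed = 99/226 = 0.43805; risk in unexposed = 720/2316 = 0.31088; RR = 1.40907
OR/RR = 1.72795 / 1.40907 = 1.22631
The outcome is not rare, so the OR lies further from 1 than the RR.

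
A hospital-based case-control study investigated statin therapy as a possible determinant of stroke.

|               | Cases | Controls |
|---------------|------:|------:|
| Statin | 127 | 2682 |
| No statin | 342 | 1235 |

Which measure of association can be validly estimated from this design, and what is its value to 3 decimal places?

Cells: a = 127, b = 2682, c = 342, d = 1235.
This is a hospital-based case-control study: participants were sampled on outcome status, so risks in the source population cannot be estimated directly — relative risk is not valid here. The odds ratio is the appropriate measure.
OR = (a·d)/(b·c) = (127 × 1235) / (2682 × 342) = 156845 / 917244 = 0.17100

0.171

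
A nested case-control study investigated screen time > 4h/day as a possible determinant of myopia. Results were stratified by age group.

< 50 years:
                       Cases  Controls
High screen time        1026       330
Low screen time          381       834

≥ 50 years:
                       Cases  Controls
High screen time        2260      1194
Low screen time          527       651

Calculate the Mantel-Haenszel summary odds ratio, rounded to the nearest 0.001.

3.521

OR_MH = Σ(aᵢdᵢ/nᵢ) / Σ(bᵢcᵢ/nᵢ), where nᵢ is the stratum total.
Stratum 1 (< 50 years): n = 2571; a·d/n = 1026·834/2571 = 332.8215; b·c/n = 330·381/2571 = 48.9032
Stratum 2 (≥ 50 years): n = 4632; a·d/n = 2260·651/4632 = 317.6295; b·c/n = 1194·527/4632 = 135.8459
OR_MH = (332.8215 + 317.6295) / (48.9032 + 135.8459) = 650.4510 / 184.7490 = 3.52073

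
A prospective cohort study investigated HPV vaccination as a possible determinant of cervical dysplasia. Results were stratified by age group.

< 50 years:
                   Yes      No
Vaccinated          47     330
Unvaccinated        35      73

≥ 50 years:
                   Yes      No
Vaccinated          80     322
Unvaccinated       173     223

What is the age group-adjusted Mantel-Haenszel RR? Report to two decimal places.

RR_MH = Σ(aᵢ·n₀ᵢ/nᵢ) / Σ(cᵢ·n₁ᵢ/nᵢ), with n₁ᵢ = aᵢ+bᵢ (exposed), n₀ᵢ = cᵢ+dᵢ (unexposed), nᵢ = n₁ᵢ+n₀ᵢ.
Stratum 1 (< 50 years): n₁ = 377, n₀ = 108, n = 485; a·n₀/n = 47·108/485 = 10.4660; c·n₁/n = 35·377/485 = 27.2062
Stratum 2 (≥ 50 years): n₁ = 402, n₀ = 396, n = 798; a·n₀/n = 80·396/798 = 39.6992; c·n₁/n = 173·402/798 = 87.1504
RR_MH = (10.4660 + 39.6992) / (27.2062 + 87.1504) = 50.1652 / 114.3566 = 0.43867

0.44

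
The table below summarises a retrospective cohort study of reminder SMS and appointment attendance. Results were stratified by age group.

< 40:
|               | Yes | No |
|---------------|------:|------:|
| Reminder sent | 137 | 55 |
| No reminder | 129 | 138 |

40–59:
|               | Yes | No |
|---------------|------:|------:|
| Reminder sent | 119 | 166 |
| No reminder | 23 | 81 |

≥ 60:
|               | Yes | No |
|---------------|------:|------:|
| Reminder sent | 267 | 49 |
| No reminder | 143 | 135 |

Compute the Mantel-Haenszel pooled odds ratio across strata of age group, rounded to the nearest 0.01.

3.42

OR_MH = Σ(aᵢdᵢ/nᵢ) / Σ(bᵢcᵢ/nᵢ), where nᵢ is the stratum total.
Stratum 1 (< 40): n = 459; a·d/n = 137·138/459 = 41.1895; b·c/n = 55·129/459 = 15.4575
Stratum 2 (40–59): n = 389; a·d/n = 119·81/389 = 24.7789; b·c/n = 166·23/389 = 9.8149
Stratum 3 (≥ 60): n = 594; a·d/n = 267·135/594 = 60.6818; b·c/n = 49·143/594 = 11.7963
OR_MH = (41.1895 + 24.7789 + 60.6818) / (15.4575 + 9.8149 + 11.7963) = 126.6503 / 37.0687 = 3.41663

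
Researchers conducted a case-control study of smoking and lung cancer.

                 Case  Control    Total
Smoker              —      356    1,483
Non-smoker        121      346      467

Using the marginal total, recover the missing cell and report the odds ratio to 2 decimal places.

9.05

The missing cell is in the exposed row: 1483 − 356 = 1127.
So a = 1127, b = 356, c = 121, d = 346.
OR = (a·d)/(b·c) = (1127 × 346) / (356 × 121) = 389942 / 43076 = 9.05242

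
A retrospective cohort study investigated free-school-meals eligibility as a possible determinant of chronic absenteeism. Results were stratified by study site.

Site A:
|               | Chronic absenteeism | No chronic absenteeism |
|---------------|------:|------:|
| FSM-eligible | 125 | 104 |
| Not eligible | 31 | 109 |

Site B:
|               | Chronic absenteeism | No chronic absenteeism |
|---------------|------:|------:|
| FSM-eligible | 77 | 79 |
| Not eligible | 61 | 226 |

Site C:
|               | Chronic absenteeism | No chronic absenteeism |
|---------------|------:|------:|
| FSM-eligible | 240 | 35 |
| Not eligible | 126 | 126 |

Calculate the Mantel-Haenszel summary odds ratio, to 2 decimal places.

4.77

OR_MH = Σ(aᵢdᵢ/nᵢ) / Σ(bᵢcᵢ/nᵢ), where nᵢ is the stratum total.
Stratum 1 (Site A): n = 369; a·d/n = 125·109/369 = 36.9241; b·c/n = 104·31/369 = 8.7371
Stratum 2 (Site B): n = 443; a·d/n = 77·226/443 = 39.2822; b·c/n = 79·61/443 = 10.8781
Stratum 3 (Site C): n = 527; a·d/n = 240·126/527 = 57.3814; b·c/n = 35·126/527 = 8.3681
OR_MH = (36.9241 + 39.2822 + 57.3814) / (8.7371 + 10.8781 + 8.3681) = 133.5877 / 27.9834 = 4.77383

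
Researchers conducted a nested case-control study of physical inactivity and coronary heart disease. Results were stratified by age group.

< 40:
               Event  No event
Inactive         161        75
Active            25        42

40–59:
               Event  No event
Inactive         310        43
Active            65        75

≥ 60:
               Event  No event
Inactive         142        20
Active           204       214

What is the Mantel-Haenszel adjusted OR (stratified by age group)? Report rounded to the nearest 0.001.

6.451

OR_MH = Σ(aᵢdᵢ/nᵢ) / Σ(bᵢcᵢ/nᵢ), where nᵢ is the stratum total.
Stratum 1 (< 40): n = 303; a·d/n = 161·42/303 = 22.3168; b·c/n = 75·25/303 = 6.1881
Stratum 2 (40–59): n = 493; a·d/n = 310·75/493 = 47.1602; b·c/n = 43·65/493 = 5.6694
Stratum 3 (≥ 60): n = 580; a·d/n = 142·214/580 = 52.3931; b·c/n = 20·204/580 = 7.0345
OR_MH = (22.3168 + 47.1602 + 52.3931) / (6.1881 + 5.6694 + 7.0345) = 121.8702 / 18.8920 = 6.45090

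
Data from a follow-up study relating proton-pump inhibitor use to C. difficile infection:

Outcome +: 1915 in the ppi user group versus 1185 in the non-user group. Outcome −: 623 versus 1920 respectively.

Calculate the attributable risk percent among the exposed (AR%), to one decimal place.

49.4

From the description: a = 1915, b = 623, c = 1185, d = 1920.
Risk in exposed = 1915/2538 = 0.75453; risk in unexposed = 1185/3105 = 0.38164.
RR = 0.75453/0.38164 = 1.97706
AR% = (RR − 1)/RR × 100 = (1.97706 − 1)/1.97706 × 100 = 49.4199%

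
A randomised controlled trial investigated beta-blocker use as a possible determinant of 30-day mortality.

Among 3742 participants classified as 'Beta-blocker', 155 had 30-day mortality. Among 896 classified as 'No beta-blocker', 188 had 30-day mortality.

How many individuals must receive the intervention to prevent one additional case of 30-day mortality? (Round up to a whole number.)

6

Risk in treated group = 155/3742 = 0.04142; risk in control = 188/896 = 0.20982.
Absolute risk reduction = 0.20982 − 0.04142 = 0.16840
NNT = 1 / ARR = 1 / 0.16840 = 5.938 → round up → 6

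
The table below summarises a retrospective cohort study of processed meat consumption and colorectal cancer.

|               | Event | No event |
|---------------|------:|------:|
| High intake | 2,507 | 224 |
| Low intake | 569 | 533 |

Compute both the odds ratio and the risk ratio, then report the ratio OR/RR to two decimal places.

5.90

Cells: a = 2507, b = 224, c = 569, d = 533.
OR = (2507·533)/(224·569) = 1336231/127456 = 10.48386
Risk in exposed = 2507/2731 = 0.91798; risk in unexposed = 569/1102 = 0.51633; RR = 1.77788
OR/RR = 10.48386 / 1.77788 = 5.89684
The outcome is not rare, so the OR lies further from 1 than the RR.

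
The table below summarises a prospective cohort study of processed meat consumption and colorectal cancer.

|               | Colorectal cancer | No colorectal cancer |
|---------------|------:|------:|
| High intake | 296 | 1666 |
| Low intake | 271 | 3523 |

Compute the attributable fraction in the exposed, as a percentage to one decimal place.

Cells: a = 296, b = 1666, c = 271, d = 3523.
Risk in exposed = 296/1962 = 0.15087; risk in unexposed = 271/3794 = 0.07143.
RR = 0.15087/0.07143 = 2.11213
AR% = (RR − 1)/RR × 100 = (2.11213 − 1)/2.11213 × 100 = 52.6544%

52.7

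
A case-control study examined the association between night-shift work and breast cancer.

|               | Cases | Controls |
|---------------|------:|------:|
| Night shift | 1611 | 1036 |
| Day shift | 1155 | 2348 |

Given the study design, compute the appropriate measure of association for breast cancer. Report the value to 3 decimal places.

3.161

Cells: a = 1611, b = 1036, c = 1155, d = 2348.
This is a case-control study: participants were sampled on outcome status, so risks in the source population cannot be estimated directly — relative risk is not valid here. The odds ratio is the appropriate measure.
OR = (a·d)/(b·c) = (1611 × 2348) / (1036 × 1155) = 3782628 / 1196580 = 3.16120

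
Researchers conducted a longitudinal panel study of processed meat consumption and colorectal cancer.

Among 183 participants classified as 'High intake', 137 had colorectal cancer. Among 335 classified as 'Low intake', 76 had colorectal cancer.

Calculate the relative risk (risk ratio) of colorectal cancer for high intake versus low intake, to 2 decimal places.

From the description: a = 137, b = 46, c = 76, d = 259.
Risk in exposed = 137/183 = 0.74863; risk in unexposed = 76/335 = 0.22687.
RR = 0.74863 / 0.22687 = 3.29990
The risk among the exposed is 3.30 times that among the unexposed.

3.30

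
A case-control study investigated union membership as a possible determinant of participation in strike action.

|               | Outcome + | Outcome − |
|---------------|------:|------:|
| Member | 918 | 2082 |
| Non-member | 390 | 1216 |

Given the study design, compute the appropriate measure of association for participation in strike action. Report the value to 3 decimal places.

Cells: a = 918, b = 2082, c = 390, d = 1216.
This is a case-control study: participants were sampled on outcome status, so risks in the source population cannot be estimated directly — relative risk is not valid here. The odds ratio is the appropriate measure.
OR = (a·d)/(b·c) = (918 × 1216) / (2082 × 390) = 1116288 / 811980 = 1.37477

1.375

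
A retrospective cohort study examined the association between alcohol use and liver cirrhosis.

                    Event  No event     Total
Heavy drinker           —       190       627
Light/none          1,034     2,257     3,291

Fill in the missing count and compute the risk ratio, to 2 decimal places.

2.22

The missing cell is in the exposed row: 627 − 190 = 437.
So a = 437, b = 190, c = 1034, d = 2257.
RR = [a/(a+b)] / [c/(c+d)] = (437/627) / (1034/3291) = 0.69697/0.31419 = 2.21830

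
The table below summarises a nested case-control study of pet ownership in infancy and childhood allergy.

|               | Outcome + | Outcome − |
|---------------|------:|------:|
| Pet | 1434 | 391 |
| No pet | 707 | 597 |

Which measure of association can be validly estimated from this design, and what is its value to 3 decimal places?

3.097

Cells: a = 1434, b = 391, c = 707, d = 597.
This is a nested case-control study: participants were sampled on outcome status, so risks in the source population cannot be estimated directly — relative risk is not valid here. The odds ratio is the appropriate measure.
OR = (a·d)/(b·c) = (1434 × 597) / (391 × 707) = 856098 / 276437 = 3.09690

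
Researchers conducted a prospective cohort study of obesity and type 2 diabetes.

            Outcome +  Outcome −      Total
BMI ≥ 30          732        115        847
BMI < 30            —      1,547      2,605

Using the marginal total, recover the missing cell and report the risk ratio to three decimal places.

The missing cell is in the unexposed row: 2605 − 1547 = 1058.
So a = 732, b = 115, c = 1058, d = 1547.
RR = [a/(a+b)] / [c/(c+d)] = (732/847) / (1058/2605) = 0.86423/0.40614 = 2.12789

2.128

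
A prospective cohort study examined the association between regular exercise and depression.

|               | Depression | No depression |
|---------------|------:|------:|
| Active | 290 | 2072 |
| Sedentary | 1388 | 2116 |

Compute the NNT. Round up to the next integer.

Risk in treated group = 290/2362 = 0.12278; risk in control = 1388/3504 = 0.39612.
Absolute risk reduction = 0.39612 − 0.12278 = 0.27334
NNT = 1 / ARR = 1 / 0.27334 = 3.658 → round up → 4

4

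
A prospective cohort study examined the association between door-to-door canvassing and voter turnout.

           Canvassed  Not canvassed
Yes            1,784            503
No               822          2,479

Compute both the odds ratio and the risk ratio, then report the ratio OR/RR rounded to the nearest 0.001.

2.636

Reading the table with exposure as columns: a = 1784 (Canvassed, case), b = 822 (Canvassed, non-case), c = 503 (Not canvassed, case), d = 2479.
OR = (1784·2479)/(822·503) = 4422536/413466 = 10.69625
Risk in exposed = 1784/2606 = 0.68457; risk in unexposed = 503/2982 = 0.16868; RR = 4.05845
OR/RR = 10.69625 / 4.05845 = 2.63555
The outcome is not rare, so the OR lies further from 1 than the RR.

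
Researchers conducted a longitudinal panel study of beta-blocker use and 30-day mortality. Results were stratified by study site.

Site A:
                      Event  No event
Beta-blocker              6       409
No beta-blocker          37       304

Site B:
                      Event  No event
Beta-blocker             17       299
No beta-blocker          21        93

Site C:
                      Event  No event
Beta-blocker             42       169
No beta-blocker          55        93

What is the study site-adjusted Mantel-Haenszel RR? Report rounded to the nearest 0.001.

0.360

RR_MH = Σ(aᵢ·n₀ᵢ/nᵢ) / Σ(cᵢ·n₁ᵢ/nᵢ), with n₁ᵢ = aᵢ+bᵢ (exposed), n₀ᵢ = cᵢ+dᵢ (unexposed), nᵢ = n₁ᵢ+n₀ᵢ.
Stratum 1 (Site A): n₁ = 415, n₀ = 341, n = 756; a·n₀/n = 6·341/756 = 2.7063; c·n₁/n = 37·415/756 = 20.3108
Stratum 2 (Site B): n₁ = 316, n₀ = 114, n = 430; a·n₀/n = 17·114/430 = 4.5070; c·n₁/n = 21·316/430 = 15.4326
Stratum 3 (Site C): n₁ = 211, n₀ = 148, n = 359; a·n₀/n = 42·148/359 = 17.3148; c·n₁/n = 55·211/359 = 32.3259
RR_MH = (2.7063 + 4.5070 + 17.3148) / (20.3108 + 15.4326 + 32.3259) = 24.5281 / 68.0693 = 0.36034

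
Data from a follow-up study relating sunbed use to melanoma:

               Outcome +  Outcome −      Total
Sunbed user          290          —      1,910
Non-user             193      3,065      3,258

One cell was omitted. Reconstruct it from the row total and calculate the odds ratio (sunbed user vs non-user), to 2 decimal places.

The missing cell is in the exposed row: 1910 − 290 = 1620.
So a = 290, b = 1620, c = 193, d = 3065.
OR = (a·d)/(b·c) = (290 × 3065) / (1620 × 193) = 888850 / 312660 = 2.84286

2.84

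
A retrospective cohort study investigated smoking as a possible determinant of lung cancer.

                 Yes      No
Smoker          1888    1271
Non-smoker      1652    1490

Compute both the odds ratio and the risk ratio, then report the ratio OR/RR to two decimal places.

1.18

Cells: a = 1888, b = 1271, c = 1652, d = 1490.
OR = (1888·1490)/(1271·1652) = 2813120/2099692 = 1.33978
Risk in exposed = 1888/3159 = 0.59766; risk in unexposed = 1652/3142 = 0.52578; RR = 1.13671
OR/RR = 1.33978 / 1.13671 = 1.17865
The outcome is not rare, so the OR lies further from 1 than the RR.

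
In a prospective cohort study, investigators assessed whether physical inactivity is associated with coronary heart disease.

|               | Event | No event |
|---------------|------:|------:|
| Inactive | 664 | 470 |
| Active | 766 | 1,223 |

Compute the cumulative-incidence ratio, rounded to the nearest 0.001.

1.520

Cells: a = 664, b = 470, c = 766, d = 1223.
Risk in exposed = 664/1134 = 0.58554; risk in unexposed = 766/1989 = 0.38512.
RR = 0.58554 / 0.38512 = 1.52041
The risk among the exposed is 1.52 times that among the unexposed.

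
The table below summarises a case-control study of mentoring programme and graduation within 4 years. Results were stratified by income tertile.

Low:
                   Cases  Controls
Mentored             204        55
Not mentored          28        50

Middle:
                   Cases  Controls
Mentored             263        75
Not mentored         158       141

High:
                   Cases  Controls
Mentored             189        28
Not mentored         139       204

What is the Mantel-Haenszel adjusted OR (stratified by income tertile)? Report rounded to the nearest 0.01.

5.22

OR_MH = Σ(aᵢdᵢ/nᵢ) / Σ(bᵢcᵢ/nᵢ), where nᵢ is the stratum total.
Stratum 1 (Low): n = 337; a·d/n = 204·50/337 = 30.2671; b·c/n = 55·28/337 = 4.5697
Stratum 2 (Middle): n = 637; a·d/n = 263·141/637 = 58.2151; b·c/n = 75·158/637 = 18.6028
Stratum 3 (High): n = 560; a·d/n = 189·204/560 = 68.8500; b·c/n = 28·139/560 = 6.9500
OR_MH = (30.2671 + 58.2151 + 68.8500) / (4.5697 + 18.6028 + 6.9500) = 157.3321 / 30.1226 = 5.22307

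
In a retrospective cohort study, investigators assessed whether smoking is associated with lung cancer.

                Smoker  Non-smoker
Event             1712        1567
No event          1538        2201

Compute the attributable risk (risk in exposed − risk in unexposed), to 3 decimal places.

0.111

Reading the table with exposure as columns: a = 1712 (Smoker, case), b = 1538 (Smoker, non-case), c = 1567 (Non-smoker, case), d = 2201.
Risk in exposed = 1712/3250 = 0.526769; risk in unexposed = 1567/3768 = 0.415870.
Risk difference = 0.526769 − 0.415870 = 0.110899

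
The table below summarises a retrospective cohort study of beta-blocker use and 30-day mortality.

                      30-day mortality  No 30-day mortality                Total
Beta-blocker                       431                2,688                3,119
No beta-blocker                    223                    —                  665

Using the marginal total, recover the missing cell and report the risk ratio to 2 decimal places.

0.41

The missing cell is in the unexposed row: 665 − 223 = 442.
So a = 431, b = 2688, c = 223, d = 442.
RR = [a/(a+b)] / [c/(c+d)] = (431/3119) / (223/665) = 0.13819/0.33534 = 0.41208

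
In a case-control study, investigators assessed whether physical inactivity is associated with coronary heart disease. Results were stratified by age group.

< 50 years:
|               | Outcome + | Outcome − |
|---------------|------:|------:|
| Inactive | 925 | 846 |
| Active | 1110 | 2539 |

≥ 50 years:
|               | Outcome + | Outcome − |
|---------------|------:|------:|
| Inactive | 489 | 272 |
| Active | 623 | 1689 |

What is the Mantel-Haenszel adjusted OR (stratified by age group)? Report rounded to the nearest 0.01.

OR_MH = Σ(aᵢdᵢ/nᵢ) / Σ(bᵢcᵢ/nᵢ), where nᵢ is the stratum total.
Stratum 1 (< 50 years): n = 5420; a·d/n = 925·2539/5420 = 433.3164; b·c/n = 846·1110/5420 = 173.2583
Stratum 2 (≥ 50 years): n = 3073; a·d/n = 489·1689/3073 = 268.7670; b·c/n = 272·623/3073 = 55.1435
OR_MH = (433.3164 + 268.7670) / (173.2583 + 55.1435) = 702.0834 / 228.4018 = 3.07390

3.07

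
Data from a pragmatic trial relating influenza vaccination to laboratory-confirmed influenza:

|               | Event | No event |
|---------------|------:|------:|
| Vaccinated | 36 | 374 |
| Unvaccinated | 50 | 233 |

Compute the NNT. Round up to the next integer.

12

Risk in treated group = 36/410 = 0.08780; risk in control = 50/283 = 0.17668.
Absolute risk reduction = 0.17668 − 0.08780 = 0.08887
NNT = 1 / ARR = 1 / 0.08887 = 11.252 → round up → 12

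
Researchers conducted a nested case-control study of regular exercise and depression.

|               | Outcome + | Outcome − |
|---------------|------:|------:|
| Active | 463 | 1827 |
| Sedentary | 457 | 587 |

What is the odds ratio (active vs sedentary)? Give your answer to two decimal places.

Cells: a = 463, b = 1827, c = 457, d = 587.
OR = (a·d)/(b·c) = (463 × 587) / (1827 × 457) = 271781 / 834939 = 0.32551
Exposure is associated with lower odds of depression (OR = 0.33 < 1).

0.33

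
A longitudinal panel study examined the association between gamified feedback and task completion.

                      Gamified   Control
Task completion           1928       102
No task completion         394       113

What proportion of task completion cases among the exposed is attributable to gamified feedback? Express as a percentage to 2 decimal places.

42.86

Reading the table with exposure as columns: a = 1928 (Gamified, case), b = 394 (Gamified, non-case), c = 102 (Control, case), d = 113.
Risk in exposed = 1928/2322 = 0.83032; risk in unexposed = 102/215 = 0.47442.
RR = 0.83032/0.47442 = 1.75018
AR% = (RR − 1)/RR × 100 = (1.75018 − 1)/1.75018 × 100 = 42.8631%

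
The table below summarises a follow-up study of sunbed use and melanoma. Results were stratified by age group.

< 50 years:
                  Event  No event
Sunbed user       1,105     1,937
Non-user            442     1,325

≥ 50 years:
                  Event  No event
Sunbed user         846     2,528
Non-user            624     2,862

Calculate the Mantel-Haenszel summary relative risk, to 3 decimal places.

RR_MH = Σ(aᵢ·n₀ᵢ/nᵢ) / Σ(cᵢ·n₁ᵢ/nᵢ), with n₁ᵢ = aᵢ+bᵢ (exposed), n₀ᵢ = cᵢ+dᵢ (unexposed), nᵢ = n₁ᵢ+n₀ᵢ.
Stratum 1 (< 50 years): n₁ = 3042, n₀ = 1767, n = 4809; a·n₀/n = 1105·1767/4809 = 406.0168; c·n₁/n = 442·3042/4809 = 279.5933
Stratum 2 (≥ 50 years): n₁ = 3374, n₀ = 3486, n = 6860; a·n₀/n = 846·3486/6860 = 429.9061; c·n₁/n = 624·3374/6860 = 306.9061
RR_MH = (406.0168 + 429.9061) / (279.5933 + 306.9061) = 835.9230 / 586.4994 = 1.42528

1.425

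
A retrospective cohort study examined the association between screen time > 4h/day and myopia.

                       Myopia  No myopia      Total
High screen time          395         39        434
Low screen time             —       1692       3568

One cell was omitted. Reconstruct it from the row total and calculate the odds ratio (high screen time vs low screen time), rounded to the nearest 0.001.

9.135

The missing cell is in the unexposed row: 3568 − 1692 = 1876.
So a = 395, b = 39, c = 1876, d = 1692.
OR = (a·d)/(b·c) = (395 × 1692) / (39 × 1876) = 668340 / 73164 = 9.13482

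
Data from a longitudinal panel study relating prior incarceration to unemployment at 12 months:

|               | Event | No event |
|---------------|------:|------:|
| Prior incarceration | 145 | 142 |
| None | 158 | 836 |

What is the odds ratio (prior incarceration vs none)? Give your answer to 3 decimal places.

Cells: a = 145, b = 142, c = 158, d = 836.
OR = (a·d)/(b·c) = (145 × 836) / (142 × 158) = 121220 / 22436 = 5.40292
The odds of unemployment at 12 months are about 5.40 times as high in the prior incarceration group.

5.403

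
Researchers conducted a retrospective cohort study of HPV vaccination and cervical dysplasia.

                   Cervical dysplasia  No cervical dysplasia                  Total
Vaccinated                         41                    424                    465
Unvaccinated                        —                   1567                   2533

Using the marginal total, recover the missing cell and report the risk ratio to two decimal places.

The missing cell is in the unexposed row: 2533 − 1567 = 966.
So a = 41, b = 424, c = 966, d = 1567.
RR = [a/(a+b)] / [c/(c+d)] = (41/465) / (966/2533) = 0.08817/0.38137 = 0.23120

0.23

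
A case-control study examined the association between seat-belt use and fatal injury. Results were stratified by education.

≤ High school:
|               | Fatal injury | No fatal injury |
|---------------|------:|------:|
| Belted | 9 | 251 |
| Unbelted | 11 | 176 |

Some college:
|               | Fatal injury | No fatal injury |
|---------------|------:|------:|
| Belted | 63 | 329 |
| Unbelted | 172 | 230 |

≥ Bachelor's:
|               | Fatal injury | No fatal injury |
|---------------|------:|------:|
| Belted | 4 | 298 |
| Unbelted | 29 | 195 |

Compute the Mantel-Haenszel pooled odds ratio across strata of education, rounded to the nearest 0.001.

OR_MH = Σ(aᵢdᵢ/nᵢ) / Σ(bᵢcᵢ/nᵢ), where nᵢ is the stratum total.
Stratum 1 (≤ High school): n = 447; a·d/n = 9·176/447 = 3.5436; b·c/n = 251·11/447 = 6.1767
Stratum 2 (Some college): n = 794; a·d/n = 63·230/794 = 18.2494; b·c/n = 329·172/794 = 71.2695
Stratum 3 (≥ Bachelor's): n = 526; a·d/n = 4·195/526 = 1.4829; b·c/n = 298·29/526 = 16.4297
OR_MH = (3.5436 + 18.2494 + 1.4829) / (6.1767 + 71.2695 + 16.4297) = 23.2759 / 93.8759 = 0.24794

0.248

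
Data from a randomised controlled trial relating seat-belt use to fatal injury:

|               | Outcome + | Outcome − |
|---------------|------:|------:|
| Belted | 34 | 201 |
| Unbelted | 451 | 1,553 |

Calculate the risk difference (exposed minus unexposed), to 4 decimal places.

-0.0804

Cells: a = 34, b = 201, c = 451, d = 1553.
Risk in exposed = 34/235 = 0.144681; risk in unexposed = 451/2004 = 0.225050.
Risk difference = 0.144681 − 0.225050 = -0.080369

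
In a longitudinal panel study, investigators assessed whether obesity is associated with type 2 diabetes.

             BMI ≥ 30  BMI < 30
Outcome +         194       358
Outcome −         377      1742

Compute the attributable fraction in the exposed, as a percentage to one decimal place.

Reading the table with exposure as columns: a = 194 (BMI ≥ 30, case), b = 377 (BMI ≥ 30, non-case), c = 358 (BMI < 30, case), d = 1742.
Risk in exposed = 194/571 = 0.33975; risk in unexposed = 358/2100 = 0.17048.
RR = 0.33975/0.17048 = 1.99298
AR% = (RR − 1)/RR × 100 = (1.99298 − 1)/1.99298 × 100 = 49.8238%

49.8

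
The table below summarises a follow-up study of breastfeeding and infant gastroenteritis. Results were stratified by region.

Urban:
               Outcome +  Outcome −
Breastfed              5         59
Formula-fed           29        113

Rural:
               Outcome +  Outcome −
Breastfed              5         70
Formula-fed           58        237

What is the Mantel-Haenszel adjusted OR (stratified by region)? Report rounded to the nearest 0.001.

0.308

OR_MH = Σ(aᵢdᵢ/nᵢ) / Σ(bᵢcᵢ/nᵢ), where nᵢ is the stratum total.
Stratum 1 (Urban): n = 206; a·d/n = 5·113/206 = 2.7427; b·c/n = 59·29/206 = 8.3058
Stratum 2 (Rural): n = 370; a·d/n = 5·237/370 = 3.2027; b·c/n = 70·58/370 = 10.9730
OR_MH = (2.7427 + 3.2027) / (8.3058 + 10.9730) = 5.9454 / 19.2788 = 0.30839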